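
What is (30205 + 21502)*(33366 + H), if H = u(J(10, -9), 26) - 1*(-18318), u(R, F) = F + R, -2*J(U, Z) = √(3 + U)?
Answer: 2673768970 - 51707*√13/2 ≈ 2.6737e+9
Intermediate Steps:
J(U, Z) = -√(3 + U)/2
H = 18344 - √13/2 (H = (26 - √(3 + 10)/2) - 1*(-18318) = (26 - √13/2) + 18318 = 18344 - √13/2 ≈ 18342.)
(30205 + 21502)*(33366 + H) = (30205 + 21502)*(33366 + (18344 - √13/2)) = 51707*(51710 - √13/2) = 2673768970 - 51707*√13/2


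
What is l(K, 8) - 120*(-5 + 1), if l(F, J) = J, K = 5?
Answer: 488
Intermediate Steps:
l(K, 8) - 120*(-5 + 1) = 8 - 120*(-5 + 1) = 8 - 120*(-4) = 8 - 24*(-20) = 8 + 480 = 488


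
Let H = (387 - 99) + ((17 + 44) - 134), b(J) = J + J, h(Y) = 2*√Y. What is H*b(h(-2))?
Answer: 860*I*√2 ≈ 1216.2*I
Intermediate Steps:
b(J) = 2*J
H = 215 (H = 288 + (61 - 134) = 288 - 73 = 215)
H*b(h(-2)) = 215*(2*(2*√(-2))) = 215*(2*(2*(I*√2))) = 215*(2*(2*I*√2)) = 215*(4*I*√2) = 860*I*√2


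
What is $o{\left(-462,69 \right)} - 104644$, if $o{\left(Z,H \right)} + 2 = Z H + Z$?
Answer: $-136986$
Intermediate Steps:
$o{\left(Z,H \right)} = -2 + Z + H Z$ ($o{\left(Z,H \right)} = -2 + \left(Z H + Z\right) = -2 + \left(H Z + Z\right) = -2 + \left(Z + H Z\right) = -2 + Z + H Z$)
$o{\left(-462,69 \right)} - 104644 = \left(-2 - 462 + 69 \left(-462\right)\right) - 104644 = \left(-2 - 462 - 31878\right) - 104644 = -32342 - 104644 = -136986$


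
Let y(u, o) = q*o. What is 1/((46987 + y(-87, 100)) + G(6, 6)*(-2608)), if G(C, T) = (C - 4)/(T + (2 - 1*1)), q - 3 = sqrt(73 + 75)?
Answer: 2280551/106068558849 - 9800*sqrt(37)/106068558849 ≈ 2.0939e-5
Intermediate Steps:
q = 3 + 2*sqrt(37) (q = 3 + sqrt(73 + 75) = 3 + sqrt(148) = 3 + 2*sqrt(37) ≈ 15.166)
G(C, T) = (-4 + C)/(1 + T) (G(C, T) = (-4 + C)/(T + (2 - 1)) = (-4 + C)/(T + 1) = (-4 + C)/(1 + T))
y(u, o) = o*(3 + 2*sqrt(37)) (y(u, o) = (3 + 2*sqrt(37))*o = o*(3 + 2*sqrt(37)))
1/((46987 + y(-87, 100)) + G(6, 6)*(-2608)) = 1/((46987 + 100*(3 + 2*sqrt(37))) + ((-4 + 6)/(1 + 6))*(-2608)) = 1/((46987 + (300 + 200*sqrt(37))) + (2/7)*(-2608)) = 1/((47287 + 200*sqrt(37)) + ((1/7)*2)*(-2608)) = 1/((47287 + 200*sqrt(37)) + (2/7)*(-2608)) = 1/((47287 + 200*sqrt(37)) - 5216/7) = 1/(325793/7 + 200*sqrt(37))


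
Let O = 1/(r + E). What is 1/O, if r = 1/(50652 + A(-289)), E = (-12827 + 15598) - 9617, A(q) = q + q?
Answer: -342806603/50074 ≈ -6846.0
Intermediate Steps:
A(q) = 2*q
E = -6846 (E = 2771 - 9617 = -6846)
r = 1/50074 (r = 1/(50652 + 2*(-289)) = 1/(50652 - 578) = 1/50074 ≈ 1.9970e-5)
O = -50074/342806603 (O = 1/(1/50074 - 6846) = 1/(-342806603/50074) = -50074/342806603 ≈ -0.00014607)
1/O = 1/(-50074/342806603) = -342806603/50074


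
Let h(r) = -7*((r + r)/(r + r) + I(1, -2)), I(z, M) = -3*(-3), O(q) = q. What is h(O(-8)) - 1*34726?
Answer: -34796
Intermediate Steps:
I(z, M) = 9
h(r) = -70 (h(r) = -7*((r + r)/(r + r) + 9) = -7*((2*r)/((2*r)) + 9) = -7*((2*r)*(1/(2*r)) + 9) = -7*(1 + 9) = -7*10 = -70)
h(O(-8)) - 1*34726 = -70 - 1*34726 = -70 - 34726 = -34796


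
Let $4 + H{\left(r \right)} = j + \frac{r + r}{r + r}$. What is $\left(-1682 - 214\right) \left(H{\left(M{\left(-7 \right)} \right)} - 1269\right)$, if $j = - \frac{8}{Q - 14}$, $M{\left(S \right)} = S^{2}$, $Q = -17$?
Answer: $\frac{74747904}{31} \approx 2.4112 \cdot 10^{6}$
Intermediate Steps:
$j = \frac{8}{31}$ ($j = - \frac{8}{-17 - 14} = - \frac{8}{-31} = \left(-8\right) \left(- \frac{1}{31}\right) = \frac{8}{31} \approx 0.25806$)
$H{\left(r \right)} = - \frac{85}{31}$ ($H{\left(r \right)} = -4 + \left(\frac{8}{31} + \frac{r + r}{r + r}\right) = -4 + \left(\frac{8}{31} + \frac{2 r}{2 r}\right) = -4 + \left(\frac{8}{31} + 2 r \frac{1}{2 r}\right) = -4 + \left(\frac{8}{31} + 1\right) = -4 + \frac{39}{31} = - \frac{85}{31}$)
$\left(-1682 - 214\right) \left(H{\left(M{\left(-7 \right)} \right)} - 1269\right) = \left(-1682 - 214\right) \left(- \frac{85}{31} - 1269\right) = \left(-1896\right) \left(- \frac{39424}{31}\right) = \frac{74747904}{31}$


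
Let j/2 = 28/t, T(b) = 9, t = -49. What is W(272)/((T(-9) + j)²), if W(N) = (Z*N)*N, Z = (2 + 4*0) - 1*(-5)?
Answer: 25376512/3025 ≈ 8388.9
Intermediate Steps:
j = -8/7 (j = 2*(28/(-49)) = 2*(28*(-1/49)) = 2*(-4/7) = -8/7 ≈ -1.1429)
Z = 7 (Z = (2 + 0) + 5 = 2 + 5 = 7)
W(N) = 7*N² (W(N) = (7*N)*N = 7*N²)
W(272)/((T(-9) + j)²) = (7*272²)/((9 - 8/7)²) = (7*73984)/((55/7)²) = 517888/(3025/49) = 517888*(49/3025) = 25376512/3025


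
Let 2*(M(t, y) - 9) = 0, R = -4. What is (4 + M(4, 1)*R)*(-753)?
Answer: 24096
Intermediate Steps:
M(t, y) = 9 (M(t, y) = 9 + (½)*0 = 9 + 0 = 9)
(4 + M(4, 1)*R)*(-753) = (4 + 9*(-4))*(-753) = (4 - 36)*(-753) = -32*(-753) = 24096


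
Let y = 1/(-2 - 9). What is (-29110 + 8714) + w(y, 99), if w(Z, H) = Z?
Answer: -224357/11 ≈ -20396.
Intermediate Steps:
y = -1/11 (y = 1/(-11) = -1/11 ≈ -0.090909)
(-29110 + 8714) + w(y, 99) = (-29110 + 8714) - 1/11 = -20396 - 1/11 = -224357/11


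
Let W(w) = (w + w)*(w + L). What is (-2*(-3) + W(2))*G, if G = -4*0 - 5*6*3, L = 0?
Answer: -1260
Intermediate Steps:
W(w) = 2*w**2 (W(w) = (w + w)*(w + 0) = (2*w)*w = 2*w**2)
G = -90 (G = 0 - 30*3 = 0 - 90 = -90)
(-2*(-3) + W(2))*G = (-2*(-3) + 2*2**2)*(-90) = (6 + 2*4)*(-90) = (6 + 8)*(-90) = 14*(-90) = -1260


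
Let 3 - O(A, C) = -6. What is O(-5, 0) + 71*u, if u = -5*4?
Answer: -1411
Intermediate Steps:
O(A, C) = 9 (O(A, C) = 3 - 1*(-6) = 3 + 6 = 9)
u = -20
O(-5, 0) + 71*u = 9 + 71*(-20) = 9 - 1420 = -1411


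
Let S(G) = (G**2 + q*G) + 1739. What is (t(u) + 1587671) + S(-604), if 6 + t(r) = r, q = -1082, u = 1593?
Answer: 2609341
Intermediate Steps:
t(r) = -6 + r
S(G) = 1739 + G**2 - 1082*G (S(G) = (G**2 - 1082*G) + 1739 = 1739 + G**2 - 1082*G)
(t(u) + 1587671) + S(-604) = ((-6 + 1593) + 1587671) + (1739 + (-604)**2 - 1082*(-604)) = (1587 + 1587671) + (1739 + 364816 + 653528) = 1589258 + 1020083 = 2609341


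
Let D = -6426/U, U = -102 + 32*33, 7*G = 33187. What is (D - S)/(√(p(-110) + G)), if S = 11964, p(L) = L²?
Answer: -634449*√16841/892573 ≈ -92.244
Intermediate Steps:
G = 4741 (G = (⅐)*33187 = 4741)
U = 954 (U = -102 + 1056 = 954)
D = -357/53 (D = -6426/954 = -6426*1/954 = -357/53 ≈ -6.7358)
(D - S)/(√(p(-110) + G)) = (-357/53 - 1*11964)/(√((-110)² + 4741)) = (-357/53 - 11964)/(√(12100 + 4741)) = -634449*√16841/16841/53 = -634449*√16841/892573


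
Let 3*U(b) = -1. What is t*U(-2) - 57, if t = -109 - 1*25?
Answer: -37/3 ≈ -12.333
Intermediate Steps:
U(b) = -⅓ (U(b) = (⅓)*(-1) = -⅓)
t = -134 (t = -109 - 25 = -134)
t*U(-2) - 57 = -134*(-⅓) - 57 = 134/3 - 57 = -37/3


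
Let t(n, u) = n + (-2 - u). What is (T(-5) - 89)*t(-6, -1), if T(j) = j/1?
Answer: 658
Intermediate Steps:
t(n, u) = -2 + n - u
T(j) = j (T(j) = j*1 = j)
(T(-5) - 89)*t(-6, -1) = (-5 - 89)*(-2 - 6 - 1*(-1)) = -94*(-2 - 6 + 1) = -94*(-7) = 658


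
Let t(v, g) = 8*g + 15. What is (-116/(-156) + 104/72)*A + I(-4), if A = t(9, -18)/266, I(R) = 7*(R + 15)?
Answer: 393895/5187 ≈ 75.939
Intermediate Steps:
t(v, g) = 15 + 8*g
I(R) = 105 + 7*R (I(R) = 7*(15 + R) = 105 + 7*R)
A = -129/266 (A = (15 + 8*(-18))/266 = (15 - 144)*(1/266) = -129*1/266 = -129/266 ≈ -0.48496)
(-116/(-156) + 104/72)*A + I(-4) = (-116/(-156) + 104/72)*(-129/266) + (105 + 7*(-4)) = (-116*(-1/156) + 104*(1/72))*(-129/266) + (105 - 28) = (29/39 + 13/9)*(-129/266) + 77 = (256/117)*(-129/266) + 77 = -5504/5187 + 77 = 393895/5187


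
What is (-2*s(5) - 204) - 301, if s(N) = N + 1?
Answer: -517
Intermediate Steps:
s(N) = 1 + N
(-2*s(5) - 204) - 301 = (-2*(1 + 5) - 204) - 301 = (-2*6 - 204) - 301 = (-12 - 204) - 301 = -216 - 301 = -517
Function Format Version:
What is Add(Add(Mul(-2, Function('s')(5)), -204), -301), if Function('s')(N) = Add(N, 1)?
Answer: -517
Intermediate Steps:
Function('s')(N) = Add(1, N)
Add(Add(Mul(-2, Function('s')(5)), -204), -301) = Add(Add(Mul(-2, Add(1, 5)), -204), -301) = Add(Add(Mul(-2, 6), -204), -301) = Add(Add(-12, -204), -301) = Add(-216, -301) = -517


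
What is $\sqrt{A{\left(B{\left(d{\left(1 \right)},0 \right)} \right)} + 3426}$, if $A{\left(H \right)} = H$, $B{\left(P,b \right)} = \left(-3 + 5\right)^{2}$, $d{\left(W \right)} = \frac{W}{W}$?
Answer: $7 \sqrt{70} \approx 58.566$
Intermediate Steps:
$d{\left(W \right)} = 1$
$B{\left(P,b \right)} = 4$ ($B{\left(P,b \right)} = 2^{2} = 4$)
$\sqrt{A{\left(B{\left(d{\left(1 \right)},0 \right)} \right)} + 3426} = \sqrt{4 + 3426} = \sqrt{3430} = 7 \sqrt{70}$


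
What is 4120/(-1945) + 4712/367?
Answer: 1530560/142763 ≈ 10.721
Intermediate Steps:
4120/(-1945) + 4712/367 = 4120*(-1/1945) + 4712*(1/367) = -824/389 + 4712/367 = 1530560/142763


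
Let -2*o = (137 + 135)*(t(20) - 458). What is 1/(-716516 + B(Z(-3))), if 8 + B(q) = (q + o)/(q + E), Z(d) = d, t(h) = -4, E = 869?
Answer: -866/620446955 ≈ -1.3958e-6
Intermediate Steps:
o = 62832 (o = -(137 + 135)*(-4 - 458)/2 = -136*(-462) = -½*(-125664) = 62832)
B(q) = -8 + (62832 + q)/(869 + q) (B(q) = -8 + (q + 62832)/(q + 869) = -8 + (62832 + q)/(869 + q))
1/(-716516 + B(Z(-3))) = 1/(-716516 + (55880 - 7*(-3))/(869 - 3)) = 1/(-716516 + (55880 + 21)/866) = 1/(-716516 + (1/866)*55901) = 1/(-716516 + 55901/866) = 1/(-620446955/866) = -866/620446955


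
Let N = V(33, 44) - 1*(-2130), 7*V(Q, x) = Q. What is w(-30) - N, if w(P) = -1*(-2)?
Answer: -14929/7 ≈ -2132.7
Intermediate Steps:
V(Q, x) = Q/7
w(P) = 2
N = 14943/7 (N = (1/7)*33 - 1*(-2130) = 33/7 + 2130 = 14943/7 ≈ 2134.7)
w(-30) - N = 2 - 1*14943/7 = 2 - 14943/7 = -14929/7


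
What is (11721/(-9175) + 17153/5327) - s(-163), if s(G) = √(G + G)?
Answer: 94941008/48875225 - I*√326 ≈ 1.9425 - 18.055*I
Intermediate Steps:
s(G) = √2*√G (s(G) = √(2*G) = √2*√G)
(11721/(-9175) + 17153/5327) - s(-163) = (11721/(-9175) + 17153/5327) - √2*√(-163) = (11721*(-1/9175) + 17153*(1/5327)) - √2*I*√163 = (-11721/9175 + 17153/5327) - I*√326 = 94941008/48875225 - I*√326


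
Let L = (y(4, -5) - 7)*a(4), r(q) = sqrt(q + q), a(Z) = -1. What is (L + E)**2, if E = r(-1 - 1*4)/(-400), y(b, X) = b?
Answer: (1200 - I*sqrt(10))**2/160000 ≈ 8.9999 - 0.047434*I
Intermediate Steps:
r(q) = sqrt(2)*sqrt(q) (r(q) = sqrt(2*q) = sqrt(2)*sqrt(q))
L = 3 (L = (4 - 7)*(-1) = -3*(-1) = 3)
E = -I*sqrt(10)/400 (E = (sqrt(2)*sqrt(-1 - 1*4))/(-400) = (sqrt(2)*sqrt(-1 - 4))*(-1/400) = (sqrt(2)*sqrt(-5))*(-1/400) = (sqrt(2)*(I*sqrt(5)))*(-1/400) = (I*sqrt(10))*(-1/400) = -I*sqrt(10)/400 ≈ -0.0079057*I)
(L + E)**2 = (3 - I*sqrt(10)/400)**2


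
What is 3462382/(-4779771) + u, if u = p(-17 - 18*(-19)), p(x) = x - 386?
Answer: -295028413/4779771 ≈ -61.724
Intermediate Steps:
p(x) = -386 + x
u = -61 (u = -386 + (-17 - 18*(-19)) = -386 + (-17 + 342) = -386 + 325 = -61)
3462382/(-4779771) + u = 3462382/(-4779771) - 61 = 3462382*(-1/4779771) - 61 = -3462382/4779771 - 61 = -295028413/4779771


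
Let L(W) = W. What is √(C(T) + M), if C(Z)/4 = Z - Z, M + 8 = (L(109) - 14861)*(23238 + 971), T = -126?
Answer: 2*I*√89282794 ≈ 18898.0*I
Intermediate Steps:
M = -357131176 (M = -8 + (109 - 14861)*(23238 + 971) = -8 - 14752*24209 = -8 - 357131168 = -357131176)
C(Z) = 0 (C(Z) = 4*(Z - Z) = 4*0 = 0)
√(C(T) + M) = √(0 - 357131176) = √(-357131176) = 2*I*√89282794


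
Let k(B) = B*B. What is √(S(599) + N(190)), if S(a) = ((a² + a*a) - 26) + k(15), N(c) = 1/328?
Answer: √19305975778/164 ≈ 847.23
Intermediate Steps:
k(B) = B²
N(c) = 1/328
S(a) = 199 + 2*a² (S(a) = ((a² + a*a) - 26) + 15² = ((a² + a²) - 26) + 225 = (2*a² - 26) + 225 = (-26 + 2*a²) + 225 = 199 + 2*a²)
√(S(599) + N(190)) = √((199 + 2*599²) + 1/328) = √((199 + 2*358801) + 1/328) = √((199 + 717602) + 1/328) = √(717801 + 1/328) = √(235438729/328) = √19305975778/164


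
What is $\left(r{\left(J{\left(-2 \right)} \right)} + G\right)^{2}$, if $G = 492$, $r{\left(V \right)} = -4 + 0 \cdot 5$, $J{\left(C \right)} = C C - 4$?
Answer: $238144$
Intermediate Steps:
$J{\left(C \right)} = -4 + C^{2}$ ($J{\left(C \right)} = C^{2} - 4 = -4 + C^{2}$)
$r{\left(V \right)} = -4$ ($r{\left(V \right)} = -4 + 0 = -4$)
$\left(r{\left(J{\left(-2 \right)} \right)} + G\right)^{2} = \left(-4 + 492\right)^{2} = 488^{2} = 238144$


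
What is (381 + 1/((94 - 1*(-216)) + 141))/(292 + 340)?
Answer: 21479/35629 ≈ 0.60285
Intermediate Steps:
(381 + 1/((94 - 1*(-216)) + 141))/(292 + 340) = (381 + 1/((94 + 216) + 141))/632 = (381 + 1/(310 + 141))*(1/632) = (381 + 1/451)*(1/632) = (171832/451)*(1/632) = 21479/35629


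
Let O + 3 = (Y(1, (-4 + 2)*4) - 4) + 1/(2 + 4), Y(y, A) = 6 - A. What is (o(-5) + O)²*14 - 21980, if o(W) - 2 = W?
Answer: -391265/18 ≈ -21737.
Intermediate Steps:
o(W) = 2 + W
O = 43/6 (O = -3 + (((6 - (-4 + 2)*4) - 4) + 1/(2 + 4)) = -3 + (((6 - (-2)*4) - 4) + 1/6) = -3 + (((6 - 1*(-8)) - 4) + ⅙) = -3 + (((6 + 8) - 4) + ⅙) = -3 + ((14 - 4) + ⅙) = -3 + (10 + ⅙) = -3 + 61/6 = 43/6 ≈ 7.1667)
(o(-5) + O)²*14 - 21980 = ((2 - 5) + 43/6)²*14 - 21980 = (-3 + 43/6)²*14 - 21980 = (25/6)²*14 - 21980 = (625/36)*14 - 21980 = 4375/18 - 21980 = -391265/18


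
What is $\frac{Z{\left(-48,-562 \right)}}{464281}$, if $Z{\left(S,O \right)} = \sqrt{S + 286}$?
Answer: $\frac{\sqrt{238}}{464281} \approx 3.3228 \cdot 10^{-5}$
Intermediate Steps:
$Z{\left(S,O \right)} = \sqrt{286 + S}$
$\frac{Z{\left(-48,-562 \right)}}{464281} = \frac{\sqrt{286 - 48}}{464281} = \sqrt{238} \cdot \frac{1}{464281} = \frac{\sqrt{238}}{464281}$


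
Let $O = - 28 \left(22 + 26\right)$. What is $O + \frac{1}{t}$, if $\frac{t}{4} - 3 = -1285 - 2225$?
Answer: $- \frac{18853633}{14028} \approx -1344.0$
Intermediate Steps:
$t = -14028$ ($t = 12 + 4 \left(-1285 - 2225\right) = 12 + 4 \left(-3510\right) = 12 - 14040 = -14028$)
$O = -1344$ ($O = \left(-28\right) 48 = -1344$)
$O + \frac{1}{t} = -1344 + \frac{1}{-14028} = -1344 - \frac{1}{14028} = - \frac{18853633}{14028}$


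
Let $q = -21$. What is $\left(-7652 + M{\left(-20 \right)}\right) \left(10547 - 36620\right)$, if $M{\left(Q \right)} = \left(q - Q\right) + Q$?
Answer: $200058129$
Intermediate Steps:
$M{\left(Q \right)} = -21$ ($M{\left(Q \right)} = \left(-21 - Q\right) + Q = -21$)
$\left(-7652 + M{\left(-20 \right)}\right) \left(10547 - 36620\right) = \left(-7652 - 21\right) \left(10547 - 36620\right) = \left(-7673\right) \left(-26073\right) = 200058129$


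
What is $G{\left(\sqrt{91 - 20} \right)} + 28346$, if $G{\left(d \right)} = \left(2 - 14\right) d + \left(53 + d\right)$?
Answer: $28399 - 11 \sqrt{71} \approx 28306.0$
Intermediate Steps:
$G{\left(d \right)} = 53 - 11 d$ ($G{\left(d \right)} = - 12 d + \left(53 + d\right) = 53 - 11 d$)
$G{\left(\sqrt{91 - 20} \right)} + 28346 = \left(53 - 11 \sqrt{91 - 20}\right) + 28346 = \left(53 - 11 \sqrt{71}\right) + 28346 = 28399 - 11 \sqrt{71}$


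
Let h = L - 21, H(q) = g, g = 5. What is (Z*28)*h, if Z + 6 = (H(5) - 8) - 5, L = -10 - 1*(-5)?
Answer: 10192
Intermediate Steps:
H(q) = 5
L = -5 (L = -10 + 5 = -5)
h = -26 (h = -5 - 21 = -26)
Z = -14 (Z = -6 + ((5 - 8) - 5) = -6 + (-3 - 5) = -6 - 8 = -14)
(Z*28)*h = -14*28*(-26) = -392*(-26) = 10192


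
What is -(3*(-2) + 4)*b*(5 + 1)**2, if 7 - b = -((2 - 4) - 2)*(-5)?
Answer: 1944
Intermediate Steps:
b = 27 (b = 7 - (-((2 - 4) - 2))*(-5) = 7 - (-(-2 - 2))*(-5) = 7 - (-1*(-4))*(-5) = 7 - 4*(-5) = 7 - 1*(-20) = 7 + 20 = 27)
-(3*(-2) + 4)*b*(5 + 1)**2 = -(3*(-2) + 4)*27*(5 + 1)**2 = -(-6 + 4)*27*6**2 = -(-2*27)*36 = -(-54)*36 = -1*(-1944) = 1944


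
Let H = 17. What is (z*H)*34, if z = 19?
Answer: 10982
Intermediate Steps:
(z*H)*34 = (19*17)*34 = 323*34 = 10982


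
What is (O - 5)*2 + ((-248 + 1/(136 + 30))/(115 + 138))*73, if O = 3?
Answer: -3173183/41998 ≈ -75.556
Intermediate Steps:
(O - 5)*2 + ((-248 + 1/(136 + 30))/(115 + 138))*73 = (3 - 5)*2 + ((-248 + 1/(136 + 30))/(115 + 138))*73 = -2*2 + ((-248 + 1/166)/253)*73 = -4 + ((-248 + 1/166)*(1/253))*73 = -4 - 41167/166*1/253*73 = -4 - 41167/41998*73 = -4 - 3005191/41998 = -3173183/41998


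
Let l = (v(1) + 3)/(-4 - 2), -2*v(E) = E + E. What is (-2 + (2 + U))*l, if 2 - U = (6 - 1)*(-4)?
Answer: -22/3 ≈ -7.3333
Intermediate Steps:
v(E) = -E (v(E) = -(E + E)/2 = -E)
U = 22 (U = 2 - (6 - 1)*(-4) = 2 - 5*(-4) = 2 - 1*(-20) = 2 + 20 = 22)
l = -1/3 (l = (-1*1 + 3)/(-4 - 2) = (-1 + 3)/(-6) = 2*(-1/6) = -1/3 ≈ -0.33333)
(-2 + (2 + U))*l = (-2 + (2 + 22))*(-1/3) = (-2 + 24)*(-1/3) = 22*(-1/3) = -22/3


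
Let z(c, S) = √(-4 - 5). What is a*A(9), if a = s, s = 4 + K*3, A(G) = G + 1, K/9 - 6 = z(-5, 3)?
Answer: 1660 + 810*I ≈ 1660.0 + 810.0*I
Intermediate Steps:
z(c, S) = 3*I (z(c, S) = √(-9) = 3*I)
K = 54 + 27*I (K = 54 + 9*(3*I) = 54 + 27*I ≈ 54.0 + 27.0*I)
A(G) = 1 + G
s = 166 + 81*I (s = 4 + (54 + 27*I)*3 = 4 + (162 + 81*I) = 166 + 81*I ≈ 166.0 + 81.0*I)
a = 166 + 81*I ≈ 166.0 + 81.0*I
a*A(9) = (166 + 81*I)*(1 + 9) = (166 + 81*I)*10 = 1660 + 810*I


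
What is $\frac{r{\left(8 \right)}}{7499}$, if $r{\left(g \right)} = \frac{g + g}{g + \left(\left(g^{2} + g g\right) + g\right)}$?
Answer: $\frac{1}{67491} \approx 1.4817 \cdot 10^{-5}$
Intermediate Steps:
$r{\left(g \right)} = \frac{2 g}{2 g + 2 g^{2}}$ ($r{\left(g \right)} = \frac{2 g}{g + \left(\left(g^{2} + g^{2}\right) + g\right)} = \frac{2 g}{g + \left(2 g^{2} + g\right)} = \frac{2 g}{g + \left(g + 2 g^{2}\right)} = \frac{2 g}{2 g + 2 g^{2}}$)
$\frac{r{\left(8 \right)}}{7499} = \frac{1}{\left(1 + 8\right) 7499} = \frac{1}{9} \cdot \frac{1}{7499} = \frac{1}{67491}$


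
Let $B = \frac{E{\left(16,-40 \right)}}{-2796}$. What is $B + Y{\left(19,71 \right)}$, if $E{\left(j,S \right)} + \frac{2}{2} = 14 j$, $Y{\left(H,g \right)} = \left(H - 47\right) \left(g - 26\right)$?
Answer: $- \frac{3523183}{2796} \approx -1260.1$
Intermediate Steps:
$Y{\left(H,g \right)} = \left(-47 + H\right) \left(-26 + g\right)$
$E{\left(j,S \right)} = -1 + 14 j$
$B = - \frac{223}{2796}$ ($B = \frac{-1 + 14 \cdot 16}{-2796} = \left(-1 + 224\right) \left(- \frac{1}{2796}\right) = 223 \left(- \frac{1}{2796}\right) = - \frac{223}{2796} \approx -0.079757$)
$B + Y{\left(19,71 \right)} = - \frac{223}{2796} + \left(1222 - 3337 - 494 + 19 \cdot 71\right) = - \frac{223}{2796} + \left(1222 - 3337 - 494 + 1349\right) = - \frac{223}{2796} - 1260 = - \frac{3523183}{2796}$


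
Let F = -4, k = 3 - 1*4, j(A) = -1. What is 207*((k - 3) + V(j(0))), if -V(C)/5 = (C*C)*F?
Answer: 3312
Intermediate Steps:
k = -1 (k = 3 - 4 = -1)
V(C) = 20*C² (V(C) = -5*C*C*(-4) = -5*C²*(-4) = -(-20)*C² = 20*C²)
207*((k - 3) + V(j(0))) = 207*((-1 - 3) + 20*(-1)²) = 207*(-4 + 20*1) = 207*(-4 + 20) = 207*16 = 3312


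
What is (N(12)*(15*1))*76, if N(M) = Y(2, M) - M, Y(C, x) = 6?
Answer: -6840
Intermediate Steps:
N(M) = 6 - M
(N(12)*(15*1))*76 = ((6 - 1*12)*(15*1))*76 = ((6 - 12)*15)*76 = -6*15*76 = -90*76 = -6840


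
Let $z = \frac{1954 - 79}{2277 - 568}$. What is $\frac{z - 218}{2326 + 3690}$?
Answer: $- \frac{370687}{10281344} \approx -0.036054$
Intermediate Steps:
$z = \frac{1875}{1709} \approx 1.0971$
$\frac{z - 218}{2326 + 3690} = \frac{\frac{1875}{1709} - 218}{2326 + 3690} = - \frac{370687}{1709 \cdot 6016} = \left(- \frac{370687}{1709}\right) \frac{1}{6016} = - \frac{370687}{10281344}$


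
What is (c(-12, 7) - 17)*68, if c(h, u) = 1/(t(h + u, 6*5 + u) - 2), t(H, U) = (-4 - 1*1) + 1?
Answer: -3502/3 ≈ -1167.3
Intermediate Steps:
t(H, U) = -4 (t(H, U) = (-4 - 1) + 1 = -5 + 1 = -4)
c(h, u) = -1/6 (c(h, u) = 1/(-4 - 2) = 1/(-6) = -1/6)
(c(-12, 7) - 17)*68 = (-1/6 - 17)*68 = -103/6*68 = -3502/3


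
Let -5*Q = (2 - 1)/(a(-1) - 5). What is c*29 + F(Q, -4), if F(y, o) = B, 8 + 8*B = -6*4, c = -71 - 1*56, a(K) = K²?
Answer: -3687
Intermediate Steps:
Q = 1/20 (Q = -(2 - 1)/(5*((-1)² - 5)) = -1/(5*(1 - 5)) = -1/(5*(-4)) = -(-1)/(5*4) = -⅕*(-¼) = 1/20 ≈ 0.050000)
c = -127 (c = -71 - 56 = -127)
B = -4 (B = -1 + (-6*4)/8 = -1 + (⅛)*(-24) = -1 - 3 = -4)
F(y, o) = -4
c*29 + F(Q, -4) = -127*29 - 4 = -3683 - 4 = -3687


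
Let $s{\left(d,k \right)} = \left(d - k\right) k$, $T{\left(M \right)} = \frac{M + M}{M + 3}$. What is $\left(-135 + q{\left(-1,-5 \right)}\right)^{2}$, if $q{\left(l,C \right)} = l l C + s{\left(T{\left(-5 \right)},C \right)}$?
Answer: $36100$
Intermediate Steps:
$T{\left(M \right)} = \frac{2 M}{3 + M}$
$s{\left(d,k \right)} = k \left(d - k\right)$
$q{\left(l,C \right)} = C l^{2} + C \left(5 - C\right)$ ($q{\left(l,C \right)} = l l C + C \left(2 \left(-5\right) \frac{1}{3 - 5} - C\right) = l^{2} C + C \left(2 \left(-5\right) \frac{1}{-2} - C\right) = C l^{2} + C \left(2 \left(-5\right) \left(- \frac{1}{2}\right) - C\right) = C l^{2} + C \left(5 - C\right)$)
$\left(-135 + q{\left(-1,-5 \right)}\right)^{2} = \left(-135 - 5 \left(5 + \left(-1\right)^{2} - -5\right)\right)^{2} = \left(-135 - 5 \left(5 + 1 + 5\right)\right)^{2} = \left(-135 - 55\right)^{2} = \left(-190\right)^{2} = 36100$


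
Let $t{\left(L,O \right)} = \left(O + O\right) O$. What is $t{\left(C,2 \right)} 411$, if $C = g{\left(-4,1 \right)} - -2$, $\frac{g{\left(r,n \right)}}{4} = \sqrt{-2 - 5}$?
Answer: $3288$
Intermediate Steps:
$g{\left(r,n \right)} = 4 i \sqrt{7}$ ($g{\left(r,n \right)} = 4 \sqrt{-2 - 5} = 4 \sqrt{-7} = 4 i \sqrt{7}$)
$C = 2 + 4 i \sqrt{7}$ ($C = 4 i \sqrt{7} - -2 = 4 i \sqrt{7} + 2 = 2 + 4 i \sqrt{7} \approx 2.0 + 10.583 i$)
$t{\left(L,O \right)} = 2 O^{2}$ ($t{\left(L,O \right)} = 2 O O = 2 O^{2}$)
$t{\left(C,2 \right)} 411 = 2 \cdot 2^{2} \cdot 411 = 2 \cdot 4 \cdot 411 = 8 \cdot 411 = 3288$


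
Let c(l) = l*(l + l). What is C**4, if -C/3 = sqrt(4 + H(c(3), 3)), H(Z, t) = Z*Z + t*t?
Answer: 9199089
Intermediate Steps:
c(l) = 2*l**2 (c(l) = l*(2*l) = 2*l**2)
H(Z, t) = Z**2 + t**2
C = -3*sqrt(337) (C = -3*sqrt(4 + ((2*3**2)**2 + 3**2)) = -3*sqrt(4 + ((2*9)**2 + 9)) = -3*sqrt(4 + (18**2 + 9)) = -3*sqrt(4 + (324 + 9)) = -3*sqrt(4 + 333) = -3*sqrt(337) ≈ -55.073)
C**4 = (-3*sqrt(337))**4 = 9199089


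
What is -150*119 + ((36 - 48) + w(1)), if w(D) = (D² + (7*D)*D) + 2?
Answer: -17852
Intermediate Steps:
w(D) = 2 + 8*D² (w(D) = (D² + 7*D²) + 2 = 8*D² + 2 = 2 + 8*D²)
-150*119 + ((36 - 48) + w(1)) = -150*119 + ((36 - 48) + (2 + 8*1²)) = -17850 + (-12 + (2 + 8*1)) = -17850 + (-12 + (2 + 8)) = -17850 + (-12 + 10) = -17850 - 2 = -17852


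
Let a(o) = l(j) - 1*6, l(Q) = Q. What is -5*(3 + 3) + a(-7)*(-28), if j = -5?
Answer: 278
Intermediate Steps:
a(o) = -11 (a(o) = -5 - 1*6 = -5 - 6 = -11)
-5*(3 + 3) + a(-7)*(-28) = -5*(3 + 3) - 11*(-28) = -5*6 + 308 = -30 + 308 = 278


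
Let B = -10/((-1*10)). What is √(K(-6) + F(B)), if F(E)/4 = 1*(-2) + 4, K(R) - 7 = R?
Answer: 3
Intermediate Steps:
K(R) = 7 + R
B = 1 (B = -10/(-10) = -10*(-⅒) = 1)
F(E) = 8 (F(E) = 4*(1*(-2) + 4) = 4*(-2 + 4) = 4*2 = 8)
√(K(-6) + F(B)) = √((7 - 6) + 8) = √(1 + 8) = √9 = 3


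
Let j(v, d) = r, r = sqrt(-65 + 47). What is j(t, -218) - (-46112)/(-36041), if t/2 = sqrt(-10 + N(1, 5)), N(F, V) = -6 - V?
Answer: -46112/36041 + 3*I*sqrt(2) ≈ -1.2794 + 4.2426*I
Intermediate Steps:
t = 2*I*sqrt(21) (t = 2*sqrt(-10 + (-6 - 1*5)) = 2*sqrt(-10 + (-6 - 5)) = 2*sqrt(-10 - 11) = 2*sqrt(-21) = 2*(I*sqrt(21)) = 2*I*sqrt(21) ≈ 9.1651*I)
r = 3*I*sqrt(2) (r = sqrt(-18) = 3*I*sqrt(2) ≈ 4.2426*I)
j(v, d) = 3*I*sqrt(2)
j(t, -218) - (-46112)/(-36041) = 3*I*sqrt(2) - (-46112)/(-36041) = 3*I*sqrt(2) - (-46112)*(-1)/36041 = 3*I*sqrt(2) - 1*46112/36041 = 3*I*sqrt(2) - 46112/36041 = -46112/36041 + 3*I*sqrt(2)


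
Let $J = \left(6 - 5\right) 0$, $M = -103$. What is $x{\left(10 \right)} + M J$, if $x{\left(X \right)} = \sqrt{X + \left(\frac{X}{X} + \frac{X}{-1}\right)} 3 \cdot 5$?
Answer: $15$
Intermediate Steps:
$J = 0$ ($J = 1 \cdot 0 = 0$)
$x{\left(X \right)} = 15$ ($x{\left(X \right)} = \sqrt{X + \left(1 + X \left(-1\right)\right)} 3 \cdot 5 = \sqrt{X - \left(-1 + X\right)} 3 \cdot 5 = \sqrt{1} \cdot 3 \cdot 5 = 1 \cdot 3 \cdot 5 = 3 \cdot 5 = 15$)
$x{\left(10 \right)} + M J = 15 - 0 = 15 + 0 = 15$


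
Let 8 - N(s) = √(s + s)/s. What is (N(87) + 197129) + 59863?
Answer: 257000 - √174/87 ≈ 2.5700e+5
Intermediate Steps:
N(s) = 8 - √2/√s (N(s) = 8 - √(s + s)/s = 8 - √(2*s)/s = 8 - √2*√s/s = 8 - √2/√s)
(N(87) + 197129) + 59863 = ((8 - √2/√87) + 197129) + 59863 = ((8 - √2*√87/87) + 197129) + 59863 = ((8 - √174/87) + 197129) + 59863 = (197137 - √174/87) + 59863 = 257000 - √174/87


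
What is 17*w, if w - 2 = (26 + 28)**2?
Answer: 49606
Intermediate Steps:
w = 2918 (w = 2 + (26 + 28)**2 = 2 + 54**2 = 2 + 2916 = 2918)
17*w = 17*2918 = 49606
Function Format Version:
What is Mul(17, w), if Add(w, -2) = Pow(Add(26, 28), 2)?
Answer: 49606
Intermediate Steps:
w = 2918 (w = Add(2, Pow(Add(26, 28), 2)) = Add(2, Pow(54, 2)) = Add(2, 2916) = 2918)
Mul(17, w) = Mul(17, 2918) = 49606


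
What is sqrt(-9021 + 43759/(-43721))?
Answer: 10*I*sqrt(172457877989)/43721 ≈ 94.984*I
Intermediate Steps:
sqrt(-9021 + 43759/(-43721)) = sqrt(-9021 + 43759*(-1/43721)) = sqrt(-9021 - 43759/43721) = sqrt(-394450900/43721) = 10*I*sqrt(172457877989)/43721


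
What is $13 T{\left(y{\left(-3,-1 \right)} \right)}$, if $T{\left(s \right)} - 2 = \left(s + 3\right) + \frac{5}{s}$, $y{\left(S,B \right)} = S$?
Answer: $\frac{13}{3} \approx 4.3333$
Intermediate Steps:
$T{\left(s \right)} = 5 + s + \frac{5}{s}$ ($T{\left(s \right)} = 2 + \left(\left(s + 3\right) + \frac{5}{s}\right) = 2 + \left(\left(3 + s\right) + \frac{5}{s}\right) = 2 + \left(3 + s + \frac{5}{s}\right) = 5 + s + \frac{5}{s}$)
$13 T{\left(y{\left(-3,-1 \right)} \right)} = 13 \left(5 - 3 + \frac{5}{-3}\right) = 13 \left(5 - 3 + 5 \left(- \frac{1}{3}\right)\right) = 13 \left(5 - 3 - \frac{5}{3}\right) = 13 \cdot \frac{1}{3} = \frac{13}{3}$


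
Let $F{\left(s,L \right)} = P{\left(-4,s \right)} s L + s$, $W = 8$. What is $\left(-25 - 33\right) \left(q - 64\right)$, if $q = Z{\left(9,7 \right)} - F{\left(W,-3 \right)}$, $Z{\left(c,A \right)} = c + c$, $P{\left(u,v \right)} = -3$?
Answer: $7308$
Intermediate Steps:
$Z{\left(c,A \right)} = 2 c$
$F{\left(s,L \right)} = s - 3 L s$ ($F{\left(s,L \right)} = - 3 s L + s = - 3 L s + s = s - 3 L s$)
$q = -62$ ($q = 2 \cdot 9 - 8 \left(1 - -9\right) = 18 - 8 \left(1 + 9\right) = 18 - 8 \cdot 10 = 18 - 80 = -62$)
$\left(-25 - 33\right) \left(q - 64\right) = \left(-25 - 33\right) \left(-62 - 64\right) = \left(-58\right) \left(-126\right) = 7308$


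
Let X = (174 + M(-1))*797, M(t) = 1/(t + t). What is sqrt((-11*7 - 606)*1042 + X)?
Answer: I*sqrt(2293626)/2 ≈ 757.24*I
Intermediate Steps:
M(t) = 1/(2*t)
X = 276559/2 (X = (174 + (1/2)/(-1))*797 = (174 + (1/2)*(-1))*797 = (174 - 1/2)*797 = (347/2)*797 = 276559/2 ≈ 1.3828e+5)
sqrt((-11*7 - 606)*1042 + X) = sqrt((-11*7 - 606)*1042 + 276559/2) = sqrt((-77 - 606)*1042 + 276559/2) = sqrt(-683*1042 + 276559/2) = sqrt(-711686 + 276559/2) = sqrt(-1146813/2) = I*sqrt(2293626)/2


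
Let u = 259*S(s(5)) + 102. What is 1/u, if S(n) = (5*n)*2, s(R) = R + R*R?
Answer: 1/77802 ≈ 1.2853e-5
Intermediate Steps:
s(R) = R + R**2
S(n) = 10*n
u = 77802 (u = 259*(10*(5*(1 + 5))) + 102 = 259*(10*(5*6)) + 102 = 259*(10*30) + 102 = 259*300 + 102 = 77700 + 102 = 77802)
1/u = 1/77802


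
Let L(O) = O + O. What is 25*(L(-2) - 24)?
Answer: -700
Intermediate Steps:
L(O) = 2*O
25*(L(-2) - 24) = 25*(2*(-2) - 24) = 25*(-4 - 24) = 25*(-28) = -700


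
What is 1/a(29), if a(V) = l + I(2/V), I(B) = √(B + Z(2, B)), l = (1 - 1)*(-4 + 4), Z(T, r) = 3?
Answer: √2581/89 ≈ 0.57083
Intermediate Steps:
l = 0 (l = 0*0 = 0)
I(B) = √(3 + B) (I(B) = √(B + 3) = √(3 + B))
a(V) = √(3 + 2/V) (a(V) = 0 + √(3 + 2/V) = √(3 + 2/V))
1/a(29) = 1/(√(3 + 2/29)) = 1/(√(89/29)) = 1/(√2581/29) = √2581/89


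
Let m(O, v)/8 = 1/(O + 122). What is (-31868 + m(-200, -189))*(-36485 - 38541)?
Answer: 93246514256/39 ≈ 2.3909e+9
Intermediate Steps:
m(O, v) = 8/(122 + O) (m(O, v) = 8/(O + 122) = 8/(122 + O))
(-31868 + m(-200, -189))*(-36485 - 38541) = (-31868 + 8/(122 - 200))*(-36485 - 38541) = (-31868 + 8/(-78))*(-75026) = (-31868 + 8*(-1/78))*(-75026) = (-31868 - 4/39)*(-75026) = -1242856/39*(-75026) = 93246514256/39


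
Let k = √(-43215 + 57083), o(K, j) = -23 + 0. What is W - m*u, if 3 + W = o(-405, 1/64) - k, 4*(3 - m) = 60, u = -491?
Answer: -5918 - 2*√3467 ≈ -6035.8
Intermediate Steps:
m = -12 (m = 3 - ¼*60 = 3 - 15 = -12)
o(K, j) = -23
k = 2*√3467 (k = √13868 = 2*√3467 ≈ 117.76)
W = -26 - 2*√3467 (W = -3 + (-23 - 2*√3467) = -26 - 2*√3467 ≈ -143.76)
W - m*u = (-26 - 2*√3467) - (-12)*(-491) = (-26 - 2*√3467) - 1*5892 = (-26 - 2*√3467) - 5892 = -5918 - 2*√3467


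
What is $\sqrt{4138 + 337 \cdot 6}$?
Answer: $4 \sqrt{385} \approx 78.486$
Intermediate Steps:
$\sqrt{4138 + 337 \cdot 6} = \sqrt{4138 + 2022} = \sqrt{6160} = 4 \sqrt{385}$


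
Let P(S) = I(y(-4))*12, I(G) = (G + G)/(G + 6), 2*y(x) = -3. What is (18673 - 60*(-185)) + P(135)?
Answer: 29765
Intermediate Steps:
y(x) = -3/2 (y(x) = (½)*(-3) = -3/2)
I(G) = 2*G/(6 + G) (I(G) = (2*G)/(6 + G) = 2*G/(6 + G))
P(S) = -8 (P(S) = (2*(-3/2)/(6 - 3/2))*12 = (2*(-3/2)/(9/2))*12 = (2*(-3/2)*(2/9))*12 = -⅔*12 = -8)
(18673 - 60*(-185)) + P(135) = (18673 - 60*(-185)) - 8 = (18673 + 11100) - 8 = 29773 - 8 = 29765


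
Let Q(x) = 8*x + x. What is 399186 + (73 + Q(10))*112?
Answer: 417442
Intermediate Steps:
Q(x) = 9*x
399186 + (73 + Q(10))*112 = 399186 + (73 + 9*10)*112 = 399186 + (73 + 90)*112 = 399186 + 163*112 = 399186 + 18256 = 417442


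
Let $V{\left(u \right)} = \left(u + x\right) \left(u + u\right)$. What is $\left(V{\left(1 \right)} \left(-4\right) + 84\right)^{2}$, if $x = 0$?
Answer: $5776$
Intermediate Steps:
$V{\left(u \right)} = 2 u^{2}$ ($V{\left(u \right)} = \left(u + 0\right) \left(u + u\right) = u 2 u = 2 u^{2}$)
$\left(V{\left(1 \right)} \left(-4\right) + 84\right)^{2} = \left(2 \cdot 1^{2} \left(-4\right) + 84\right)^{2} = \left(2 \cdot 1 \left(-4\right) + 84\right)^{2} = \left(2 \left(-4\right) + 84\right)^{2} = \left(-8 + 84\right)^{2} = 76^{2} = 5776$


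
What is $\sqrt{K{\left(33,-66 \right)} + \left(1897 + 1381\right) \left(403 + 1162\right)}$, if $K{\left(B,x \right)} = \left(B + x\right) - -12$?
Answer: $\sqrt{5130049} \approx 2265.0$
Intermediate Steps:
$K{\left(B,x \right)} = 12 + B + x$ ($K{\left(B,x \right)} = \left(B + x\right) + 12 = 12 + B + x$)
$\sqrt{K{\left(33,-66 \right)} + \left(1897 + 1381\right) \left(403 + 1162\right)} = \sqrt{\left(12 + 33 - 66\right) + \left(1897 + 1381\right) \left(403 + 1162\right)} = \sqrt{-21 + 3278 \cdot 1565} = \sqrt{-21 + 5130070} = \sqrt{5130049}$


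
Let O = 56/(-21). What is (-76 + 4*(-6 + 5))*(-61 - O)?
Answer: 14000/3 ≈ 4666.7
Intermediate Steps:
O = -8/3 (O = 56*(-1/21) = -8/3 ≈ -2.6667)
(-76 + 4*(-6 + 5))*(-61 - O) = (-76 + 4*(-6 + 5))*(-61 - 1*(-8/3)) = (-76 + 4*(-1))*(-61 + 8/3) = (-76 - 4)*(-175/3) = -80*(-175/3) = 14000/3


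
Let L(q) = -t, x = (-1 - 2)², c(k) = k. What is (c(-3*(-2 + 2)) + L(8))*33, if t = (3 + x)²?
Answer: -4752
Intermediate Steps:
x = 9 (x = (-3)² = 9)
t = 144 (t = (3 + 9)² = 12² = 144)
L(q) = -144 (L(q) = -1*144 = -144)
(c(-3*(-2 + 2)) + L(8))*33 = (-3*(-2 + 2) - 144)*33 = (-3*0 - 144)*33 = (0 - 144)*33 = -144*33 = -4752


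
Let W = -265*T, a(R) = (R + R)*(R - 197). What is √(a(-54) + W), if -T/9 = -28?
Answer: 6*I*√1102 ≈ 199.18*I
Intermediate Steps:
T = 252 (T = -9*(-28) = 252)
a(R) = 2*R*(-197 + R) (a(R) = (2*R)*(-197 + R) = 2*R*(-197 + R))
W = -66780 (W = -265*252 = -66780)
√(a(-54) + W) = √(2*(-54)*(-197 - 54) - 66780) = √(2*(-54)*(-251) - 66780) = √(27108 - 66780) = √(-39672) = 6*I*√1102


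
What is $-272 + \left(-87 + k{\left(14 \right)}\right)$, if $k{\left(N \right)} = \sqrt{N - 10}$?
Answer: $-357$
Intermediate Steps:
$k{\left(N \right)} = \sqrt{-10 + N}$
$-272 + \left(-87 + k{\left(14 \right)}\right) = -272 - \left(87 - \sqrt{-10 + 14}\right) = -272 - \left(87 - \sqrt{4}\right) = -272 + \left(-87 + 2\right) = -272 - 85 = -357$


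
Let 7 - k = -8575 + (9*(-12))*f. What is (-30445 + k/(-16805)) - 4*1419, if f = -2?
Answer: -607021771/16805 ≈ -36122.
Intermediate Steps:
k = 8366 (k = 7 - (-8575 + (9*(-12))*(-2)) = 7 - (-8575 - 108*(-2)) = 7 - (-8575 + 216) = 7 - 1*(-8359) = 7 + 8359 = 8366)
(-30445 + k/(-16805)) - 4*1419 = (-30445 + 8366/(-16805)) - 4*1419 = (-30445 + 8366*(-1/16805)) - 5676 = (-30445 - 8366/16805) - 5676 = -511636591/16805 - 5676 = -607021771/16805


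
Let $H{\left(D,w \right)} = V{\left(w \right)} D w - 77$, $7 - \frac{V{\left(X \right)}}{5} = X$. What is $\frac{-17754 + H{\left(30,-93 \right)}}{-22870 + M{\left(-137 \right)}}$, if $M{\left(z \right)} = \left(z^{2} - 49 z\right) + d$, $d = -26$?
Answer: $- \frac{1412831}{2586} \approx -546.34$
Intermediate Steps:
$V{\left(X \right)} = 35 - 5 X$
$H{\left(D,w \right)} = -77 + D w \left(35 - 5 w\right)$ ($H{\left(D,w \right)} = \left(35 - 5 w\right) D w - 77 = D \left(35 - 5 w\right) w - 77 = D w \left(35 - 5 w\right) - 77 = -77 + D w \left(35 - 5 w\right)$)
$M{\left(z \right)} = -26 + z^{2} - 49 z$ ($M{\left(z \right)} = \left(z^{2} - 49 z\right) - 26 = -26 + z^{2} - 49 z$)
$\frac{-17754 + H{\left(30,-93 \right)}}{-22870 + M{\left(-137 \right)}} = \frac{-17754 - \left(77 + 150 \left(-93\right) \left(-7 - 93\right)\right)}{-22870 - \left(-6687 - 18769\right)} = \frac{-17754 - \left(77 + 150 \left(-93\right) \left(-100\right)\right)}{-22870 + \left(-26 + 18769 + 6713\right)} = \frac{-17754 - 1395077}{-22870 + 25456} = \frac{-17754 - 1395077}{2586} = \left(-1412831\right) \frac{1}{2586} = - \frac{1412831}{2586}$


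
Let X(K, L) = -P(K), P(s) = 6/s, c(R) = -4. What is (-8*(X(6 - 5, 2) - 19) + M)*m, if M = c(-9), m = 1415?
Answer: 277340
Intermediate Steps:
M = -4
X(K, L) = -6/K
(-8*(X(6 - 5, 2) - 19) + M)*m = (-8*(-6/(6 - 5) - 19) - 4)*1415 = (-8*(-6/1 - 19) - 4)*1415 = (-8*(-6*1 - 19) - 4)*1415 = (-8*(-6 - 19) - 4)*1415 = (-8*(-25) - 4)*1415 = (200 - 4)*1415 = 196*1415 = 277340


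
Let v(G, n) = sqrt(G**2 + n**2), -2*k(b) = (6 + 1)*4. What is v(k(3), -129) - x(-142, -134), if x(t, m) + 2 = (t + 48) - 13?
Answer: 109 + sqrt(16837) ≈ 238.76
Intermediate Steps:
x(t, m) = 33 + t (x(t, m) = -2 + ((t + 48) - 13) = -2 + ((48 + t) - 13) = -2 + (35 + t) = 33 + t)
k(b) = -14 (k(b) = -(6 + 1)*4/2 = -7*4/2 = -1/2*28 = -14)
v(k(3), -129) - x(-142, -134) = sqrt((-14)**2 + (-129)**2) - (33 - 142) = sqrt(196 + 16641) - 1*(-109) = sqrt(16837) + 109 = 109 + sqrt(16837)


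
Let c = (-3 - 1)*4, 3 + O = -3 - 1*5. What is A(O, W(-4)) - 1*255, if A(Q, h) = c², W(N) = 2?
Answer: 1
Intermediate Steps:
O = -11 (O = -3 + (-3 - 1*5) = -3 + (-3 - 5) = -3 - 8 = -11)
c = -16 (c = -4*4 = -16)
A(Q, h) = 256 (A(Q, h) = (-16)² = 256)
A(O, W(-4)) - 1*255 = 256 - 1*255 = 256 - 255 = 1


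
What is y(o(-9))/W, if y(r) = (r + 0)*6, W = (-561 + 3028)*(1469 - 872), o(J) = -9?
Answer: -18/490933 ≈ -3.6665e-5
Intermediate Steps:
W = 1472799 (W = 2467*597 = 1472799)
y(r) = 6*r (y(r) = r*6 = 6*r)
y(o(-9))/W = (6*(-9))/1472799 = -54*1/1472799 = -18/490933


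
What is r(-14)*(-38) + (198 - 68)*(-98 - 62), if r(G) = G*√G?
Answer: -20800 + 532*I*√14 ≈ -20800.0 + 1990.6*I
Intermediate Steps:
r(G) = G^(3/2)
r(-14)*(-38) + (198 - 68)*(-98 - 62) = (-14)^(3/2)*(-38) + (198 - 68)*(-98 - 62) = -14*I*√14*(-38) + 130*(-160) = 532*I*√14 - 20800 = -20800 + 532*I*√14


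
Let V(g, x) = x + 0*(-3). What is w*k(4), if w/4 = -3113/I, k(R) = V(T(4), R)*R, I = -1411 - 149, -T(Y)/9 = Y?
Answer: 24904/195 ≈ 127.71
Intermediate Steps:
T(Y) = -9*Y
V(g, x) = x (V(g, x) = x + 0 = x)
I = -1560
k(R) = R² (k(R) = R*R = R²)
w = 3113/390 (w = 4*(-3113/(-1560)) = 4*(-3113*(-1/1560)) = 4*(3113/1560) = 3113/390 ≈ 7.9820)
w*k(4) = (3113/390)*4² = (3113/390)*16 = 24904/195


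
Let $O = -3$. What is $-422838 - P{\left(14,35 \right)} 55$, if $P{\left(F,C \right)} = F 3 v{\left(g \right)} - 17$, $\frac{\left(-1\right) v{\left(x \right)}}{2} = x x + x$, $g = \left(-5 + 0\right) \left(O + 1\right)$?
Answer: $86297$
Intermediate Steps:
$g = 10$ ($g = \left(-5 + 0\right) \left(-3 + 1\right) = \left(-5\right) \left(-2\right) = 10$)
$v{\left(x \right)} = - 2 x - 2 x^{2}$ ($v{\left(x \right)} = - 2 \left(x x + x\right) = - 2 \left(x^{2} + x\right) = - 2 \left(x + x^{2}\right) = - 2 x - 2 x^{2}$)
$P{\left(F,C \right)} = -17 - 660 F$ ($P{\left(F,C \right)} = F 3 \left(\left(-2\right) 10 \left(1 + 10\right)\right) - 17 = F 3 \left(\left(-2\right) 10 \cdot 11\right) - 17 = F 3 \left(-220\right) - 17 = F \left(-660\right) - 17 = - 660 F - 17 = -17 - 660 F$)
$-422838 - P{\left(14,35 \right)} 55 = -422838 - \left(-17 - 9240\right) 55 = -422838 - \left(-9257\right) 55 = -422838 - -509135 = -422838 + 509135 = 86297$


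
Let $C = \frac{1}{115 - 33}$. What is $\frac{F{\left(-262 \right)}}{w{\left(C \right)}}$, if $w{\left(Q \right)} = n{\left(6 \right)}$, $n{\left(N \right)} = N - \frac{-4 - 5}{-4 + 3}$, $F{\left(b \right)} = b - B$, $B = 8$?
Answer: $90$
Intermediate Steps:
$C = \frac{1}{82} \approx 0.012195$
$F{\left(b \right)} = -8 + b$ ($F{\left(b \right)} = b - 8 = -8 + b$)
$n{\left(N \right)} = -9 + N$ ($n{\left(N \right)} = N - - \frac{9}{-1} = N - \left(-9\right) \left(-1\right) = N - 9 = -9 + N$)
$w{\left(Q \right)} = -3$ ($w{\left(Q \right)} = -9 + 6 = -3$)
$\frac{F{\left(-262 \right)}}{w{\left(C \right)}} = \frac{-8 - 262}{-3} = \left(-270\right) \left(- \frac{1}{3}\right) = 90$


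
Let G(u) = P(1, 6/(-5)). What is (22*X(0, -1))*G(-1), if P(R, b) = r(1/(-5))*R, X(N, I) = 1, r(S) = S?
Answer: -22/5 ≈ -4.4000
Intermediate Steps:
P(R, b) = -R/5 (P(R, b) = R/(-5) = -R/5)
G(u) = -⅕ (G(u) = -⅕*1 = -⅕)
(22*X(0, -1))*G(-1) = (22*1)*(-⅕) = 22*(-⅕) = -22/5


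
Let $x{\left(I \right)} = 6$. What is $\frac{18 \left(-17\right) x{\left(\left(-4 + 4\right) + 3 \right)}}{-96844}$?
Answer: $\frac{459}{24211} \approx 0.018958$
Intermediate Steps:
$\frac{18 \left(-17\right) x{\left(\left(-4 + 4\right) + 3 \right)}}{-96844} = \frac{18 \left(-17\right) 6}{-96844} = \left(-306\right) 6 \left(- \frac{1}{96844}\right) = \left(-1836\right) \left(- \frac{1}{96844}\right) = \frac{459}{24211}$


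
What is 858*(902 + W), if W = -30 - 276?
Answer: 511368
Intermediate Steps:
W = -306
858*(902 + W) = 858*(902 - 306) = 858*596 = 511368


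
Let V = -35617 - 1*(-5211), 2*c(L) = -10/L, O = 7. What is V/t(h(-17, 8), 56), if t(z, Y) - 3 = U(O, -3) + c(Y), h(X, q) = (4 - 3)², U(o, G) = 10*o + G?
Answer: -1702736/3915 ≈ -434.93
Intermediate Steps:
U(o, G) = G + 10*o
h(X, q) = 1 (h(X, q) = 1² = 1)
c(L) = -5/L (c(L) = (-10/L)/2 = -5/L)
t(z, Y) = 70 - 5/Y (t(z, Y) = 3 + ((-3 + 10*7) - 5/Y) = 3 + ((-3 + 70) - 5/Y) = 3 + (67 - 5/Y) = 70 - 5/Y)
V = -30406 (V = -35617 + 5211 = -30406)
V/t(h(-17, 8), 56) = -30406/(70 - 5/56) = -30406/3915/56 = -30406*56/3915 = -1702736/3915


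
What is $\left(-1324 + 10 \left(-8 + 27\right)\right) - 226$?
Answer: $-1360$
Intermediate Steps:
$\left(-1324 + 10 \left(-8 + 27\right)\right) - 226 = \left(-1324 + 10 \cdot 19\right) - 226 = \left(-1324 + 190\right) - 226 = -1134 - 226 = -1360$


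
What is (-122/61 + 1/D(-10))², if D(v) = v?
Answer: 441/100 ≈ 4.4100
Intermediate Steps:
(-122/61 + 1/D(-10))² = (-122/61 + 1/(-10))² = (-122*1/61 - ⅒)² = (-2 - ⅒)² = (-21/10)² = 441/100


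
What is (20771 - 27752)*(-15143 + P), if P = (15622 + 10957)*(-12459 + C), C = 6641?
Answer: 1079623971465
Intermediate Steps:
P = -154636622 (P = (15622 + 10957)*(-12459 + 6641) = 26579*(-5818) = -154636622)
(20771 - 27752)*(-15143 + P) = (20771 - 27752)*(-15143 - 154636622) = -6981*(-154651765) = 1079623971465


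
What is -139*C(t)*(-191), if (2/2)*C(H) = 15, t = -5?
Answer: 398235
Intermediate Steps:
C(H) = 15
-139*C(t)*(-191) = -139*15*(-191) = -2085*(-191) = 398235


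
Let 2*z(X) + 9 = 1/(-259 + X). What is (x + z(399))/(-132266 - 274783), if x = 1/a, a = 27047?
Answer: 11350631/1027549068280 ≈ 1.1046e-5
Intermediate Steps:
z(X) = -9/2 + 1/(2*(-259 + X))
x = 1/27047 ≈ 3.6973e-5
(x + z(399))/(-132266 - 274783) = (1/27047 + (2332 - 9*399)/(2*(-259 + 399)))/(-132266 - 274783) = (1/27047 + (½)*(2332 - 3591)/140)/(-407049) = (1/27047 + (½)*(1/140)*(-1259))*(-1/407049) = (1/27047 - 1259/280)*(-1/407049) = -34051893/7573160*(-1/407049) = 11350631/1027549068280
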